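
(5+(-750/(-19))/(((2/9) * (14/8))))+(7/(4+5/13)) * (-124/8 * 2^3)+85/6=-61681/798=-77.29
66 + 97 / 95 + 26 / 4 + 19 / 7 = 101393 / 1330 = 76.24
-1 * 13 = -13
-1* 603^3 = -219256227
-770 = -770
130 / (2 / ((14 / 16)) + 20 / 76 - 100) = -1330 / 997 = -1.33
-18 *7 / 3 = -42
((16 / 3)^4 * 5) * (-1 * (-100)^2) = -3276800000 / 81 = -40454320.99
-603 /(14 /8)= -2412 /7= -344.57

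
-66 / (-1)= 66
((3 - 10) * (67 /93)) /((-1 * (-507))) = -469 /47151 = -0.01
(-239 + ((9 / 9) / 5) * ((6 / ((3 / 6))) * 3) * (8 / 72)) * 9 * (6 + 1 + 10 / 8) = -353727 / 20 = -17686.35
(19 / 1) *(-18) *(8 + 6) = -4788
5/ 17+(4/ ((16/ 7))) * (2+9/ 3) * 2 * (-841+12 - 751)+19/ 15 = -27648.44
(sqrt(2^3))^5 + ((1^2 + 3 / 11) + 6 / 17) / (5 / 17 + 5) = 152 / 495 + 128* sqrt(2) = 181.33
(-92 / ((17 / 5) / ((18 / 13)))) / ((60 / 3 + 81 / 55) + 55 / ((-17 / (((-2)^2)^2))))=50600 / 40911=1.24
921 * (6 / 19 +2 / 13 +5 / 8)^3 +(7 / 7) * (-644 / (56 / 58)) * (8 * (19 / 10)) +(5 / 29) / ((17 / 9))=-169841580746857901 / 19018564963840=-8930.30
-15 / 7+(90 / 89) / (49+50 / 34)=-189120 / 89089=-2.12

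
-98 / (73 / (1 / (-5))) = 98 / 365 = 0.27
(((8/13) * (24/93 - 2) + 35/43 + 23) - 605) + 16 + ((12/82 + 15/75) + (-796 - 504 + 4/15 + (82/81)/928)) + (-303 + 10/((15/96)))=-281001726827851/133515092880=-2104.64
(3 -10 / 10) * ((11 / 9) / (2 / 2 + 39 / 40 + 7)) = 880 / 3231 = 0.27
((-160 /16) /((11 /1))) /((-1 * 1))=10 /11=0.91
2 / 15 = 0.13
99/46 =2.15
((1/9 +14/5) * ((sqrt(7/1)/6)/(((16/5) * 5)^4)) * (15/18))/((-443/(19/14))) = -2489 * sqrt(7)/131691184128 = -0.00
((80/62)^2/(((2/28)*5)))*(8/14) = 2560/961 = 2.66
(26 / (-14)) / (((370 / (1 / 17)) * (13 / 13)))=-13 / 44030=-0.00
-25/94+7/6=127/141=0.90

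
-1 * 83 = -83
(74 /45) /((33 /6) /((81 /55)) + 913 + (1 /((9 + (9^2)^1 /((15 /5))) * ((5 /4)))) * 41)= 36 /20089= 0.00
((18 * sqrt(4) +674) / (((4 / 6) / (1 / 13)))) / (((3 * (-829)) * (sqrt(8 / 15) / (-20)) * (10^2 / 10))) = 355 * sqrt(30) / 21554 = 0.09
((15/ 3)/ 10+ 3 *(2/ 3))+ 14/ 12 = 11/ 3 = 3.67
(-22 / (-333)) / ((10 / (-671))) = -7381 / 1665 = -4.43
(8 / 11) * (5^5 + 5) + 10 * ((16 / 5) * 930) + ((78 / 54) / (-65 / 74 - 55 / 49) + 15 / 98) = 2254935842911 / 70388010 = 32035.79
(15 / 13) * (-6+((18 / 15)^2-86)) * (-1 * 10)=13584 / 13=1044.92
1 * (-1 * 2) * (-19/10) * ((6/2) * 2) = 114/5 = 22.80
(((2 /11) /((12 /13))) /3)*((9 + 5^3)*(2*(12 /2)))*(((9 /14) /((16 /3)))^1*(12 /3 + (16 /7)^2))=885807 /7546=117.39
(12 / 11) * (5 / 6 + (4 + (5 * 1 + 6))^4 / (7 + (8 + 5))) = 30385 / 11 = 2762.27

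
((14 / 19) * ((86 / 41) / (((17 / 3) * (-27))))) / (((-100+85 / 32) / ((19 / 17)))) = 0.00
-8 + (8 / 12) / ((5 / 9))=-34 / 5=-6.80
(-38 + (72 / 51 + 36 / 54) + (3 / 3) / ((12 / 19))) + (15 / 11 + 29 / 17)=-23389 / 748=-31.27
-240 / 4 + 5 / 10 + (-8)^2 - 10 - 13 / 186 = -518 / 93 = -5.57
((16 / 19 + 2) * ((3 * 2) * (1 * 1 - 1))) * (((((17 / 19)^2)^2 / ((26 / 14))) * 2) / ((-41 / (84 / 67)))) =0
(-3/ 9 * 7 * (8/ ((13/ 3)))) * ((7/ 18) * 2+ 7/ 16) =-1225/ 234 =-5.24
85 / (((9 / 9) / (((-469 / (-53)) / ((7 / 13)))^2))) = 64484485 / 2809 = 22956.38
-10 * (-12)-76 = 44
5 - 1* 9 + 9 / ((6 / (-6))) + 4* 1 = -9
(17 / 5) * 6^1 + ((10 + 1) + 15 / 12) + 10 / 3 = 2159 / 60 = 35.98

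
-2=-2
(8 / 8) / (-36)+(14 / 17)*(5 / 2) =1243 / 612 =2.03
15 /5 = 3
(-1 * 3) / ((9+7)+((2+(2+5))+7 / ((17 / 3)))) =-51 / 446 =-0.11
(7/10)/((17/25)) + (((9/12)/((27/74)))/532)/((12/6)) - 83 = -26687683/325584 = -81.97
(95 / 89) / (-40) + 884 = 883.97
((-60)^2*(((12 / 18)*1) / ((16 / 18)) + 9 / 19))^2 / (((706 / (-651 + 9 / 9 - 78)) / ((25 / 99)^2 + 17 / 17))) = -21287159.97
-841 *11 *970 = -8973470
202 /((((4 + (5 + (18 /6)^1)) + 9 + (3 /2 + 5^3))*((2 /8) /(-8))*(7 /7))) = -12928 /295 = -43.82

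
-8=-8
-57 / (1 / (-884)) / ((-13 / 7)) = -27132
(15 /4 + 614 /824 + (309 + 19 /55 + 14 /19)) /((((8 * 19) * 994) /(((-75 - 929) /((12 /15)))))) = -8498745293 /3252471376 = -2.61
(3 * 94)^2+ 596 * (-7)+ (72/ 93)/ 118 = 75352.01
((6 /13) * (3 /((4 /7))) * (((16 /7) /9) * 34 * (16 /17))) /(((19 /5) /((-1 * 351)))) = -34560 /19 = -1818.95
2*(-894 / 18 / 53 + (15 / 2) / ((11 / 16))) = 34882 / 1749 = 19.94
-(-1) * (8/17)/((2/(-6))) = -24/17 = -1.41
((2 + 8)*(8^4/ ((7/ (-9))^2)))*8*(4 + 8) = 318504960/ 49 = 6500101.22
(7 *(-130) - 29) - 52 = -991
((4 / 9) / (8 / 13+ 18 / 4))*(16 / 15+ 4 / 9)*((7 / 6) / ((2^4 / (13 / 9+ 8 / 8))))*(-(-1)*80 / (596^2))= 4862 / 922518153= 0.00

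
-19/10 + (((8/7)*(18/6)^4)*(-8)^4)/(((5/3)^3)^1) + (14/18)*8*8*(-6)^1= 428403721/5250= 81600.71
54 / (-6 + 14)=27 / 4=6.75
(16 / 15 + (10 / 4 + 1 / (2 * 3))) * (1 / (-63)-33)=-3328 / 27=-123.26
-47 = -47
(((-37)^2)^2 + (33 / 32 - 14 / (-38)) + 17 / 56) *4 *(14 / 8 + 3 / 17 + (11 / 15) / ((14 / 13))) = 582342422231 / 29792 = 19546939.52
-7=-7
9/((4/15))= 33.75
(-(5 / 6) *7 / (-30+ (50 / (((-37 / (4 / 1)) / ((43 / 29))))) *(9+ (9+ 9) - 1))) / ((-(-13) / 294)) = 368039 / 665054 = 0.55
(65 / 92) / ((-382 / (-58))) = 1885 / 17572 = 0.11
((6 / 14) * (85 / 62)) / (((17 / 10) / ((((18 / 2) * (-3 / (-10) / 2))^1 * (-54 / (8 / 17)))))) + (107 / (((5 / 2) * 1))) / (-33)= -31415683 / 572880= -54.84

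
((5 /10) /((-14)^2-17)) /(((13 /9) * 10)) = 9 /46540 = 0.00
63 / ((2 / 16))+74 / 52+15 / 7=92377 / 182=507.57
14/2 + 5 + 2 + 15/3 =19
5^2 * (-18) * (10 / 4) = -1125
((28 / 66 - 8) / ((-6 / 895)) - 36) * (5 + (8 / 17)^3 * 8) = 3104301571 / 486387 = 6382.37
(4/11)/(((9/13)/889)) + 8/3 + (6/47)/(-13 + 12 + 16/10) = 469.83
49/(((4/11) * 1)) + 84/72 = 1631/12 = 135.92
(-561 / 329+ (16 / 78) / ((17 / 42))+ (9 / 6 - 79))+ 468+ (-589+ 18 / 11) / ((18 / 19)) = -1660574647 / 7198191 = -230.69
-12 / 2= -6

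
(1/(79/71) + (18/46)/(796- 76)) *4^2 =130719/9085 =14.39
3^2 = 9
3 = 3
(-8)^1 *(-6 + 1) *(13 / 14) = 260 / 7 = 37.14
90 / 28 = 45 / 14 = 3.21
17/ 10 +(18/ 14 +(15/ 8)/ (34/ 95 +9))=113297/ 35560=3.19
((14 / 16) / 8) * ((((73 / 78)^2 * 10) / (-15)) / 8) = -37303 / 4672512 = -0.01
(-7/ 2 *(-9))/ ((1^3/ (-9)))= -567/ 2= -283.50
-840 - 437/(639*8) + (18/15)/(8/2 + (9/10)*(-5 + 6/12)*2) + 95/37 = -6497140777/7754904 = -837.81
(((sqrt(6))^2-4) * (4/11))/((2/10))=40/11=3.64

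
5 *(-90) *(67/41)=-30150/41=-735.37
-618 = -618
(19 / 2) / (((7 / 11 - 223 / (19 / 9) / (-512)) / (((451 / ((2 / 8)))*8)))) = 14671224832 / 90173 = 162700.86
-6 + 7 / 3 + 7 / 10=-2.97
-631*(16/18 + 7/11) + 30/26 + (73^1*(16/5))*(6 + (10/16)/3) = 3146626/6435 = 488.99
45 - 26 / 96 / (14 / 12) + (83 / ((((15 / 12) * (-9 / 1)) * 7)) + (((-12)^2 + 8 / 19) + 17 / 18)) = 431101 / 2280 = 189.08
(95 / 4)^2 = 9025 / 16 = 564.06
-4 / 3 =-1.33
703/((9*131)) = 703/1179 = 0.60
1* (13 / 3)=13 / 3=4.33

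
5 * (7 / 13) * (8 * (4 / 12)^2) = 2.39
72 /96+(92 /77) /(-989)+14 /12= 1.92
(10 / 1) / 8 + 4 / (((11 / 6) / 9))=919 / 44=20.89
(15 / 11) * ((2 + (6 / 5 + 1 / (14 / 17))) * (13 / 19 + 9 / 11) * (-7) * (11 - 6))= -727695 / 2299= -316.53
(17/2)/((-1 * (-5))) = 17/10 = 1.70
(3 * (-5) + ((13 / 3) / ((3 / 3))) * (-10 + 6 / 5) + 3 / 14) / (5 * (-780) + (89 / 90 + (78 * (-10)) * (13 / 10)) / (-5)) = 0.01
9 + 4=13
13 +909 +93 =1015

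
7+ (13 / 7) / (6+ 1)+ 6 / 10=1927 / 245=7.87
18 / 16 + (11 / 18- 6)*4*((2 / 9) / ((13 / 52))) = -11687 / 648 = -18.04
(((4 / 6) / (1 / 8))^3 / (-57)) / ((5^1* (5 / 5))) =-4096 / 7695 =-0.53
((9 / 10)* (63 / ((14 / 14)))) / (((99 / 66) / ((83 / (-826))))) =-2241 / 590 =-3.80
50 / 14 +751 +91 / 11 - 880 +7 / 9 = -80650 / 693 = -116.38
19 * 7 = 133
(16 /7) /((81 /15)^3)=2000 /137781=0.01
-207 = -207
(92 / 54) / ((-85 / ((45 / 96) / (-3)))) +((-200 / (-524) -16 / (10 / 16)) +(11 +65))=244291193 / 4810320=50.78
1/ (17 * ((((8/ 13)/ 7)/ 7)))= 637/ 136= 4.68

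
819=819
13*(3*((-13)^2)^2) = 1113879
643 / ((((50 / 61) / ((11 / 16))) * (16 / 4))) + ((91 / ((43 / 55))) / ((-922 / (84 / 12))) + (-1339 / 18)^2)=29121085968739 / 5138121600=5667.65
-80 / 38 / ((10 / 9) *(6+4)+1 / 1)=-360 / 2071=-0.17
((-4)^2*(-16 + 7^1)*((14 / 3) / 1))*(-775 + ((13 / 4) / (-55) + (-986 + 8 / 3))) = 64990184 / 55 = 1181639.71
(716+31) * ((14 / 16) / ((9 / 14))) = 4067 / 4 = 1016.75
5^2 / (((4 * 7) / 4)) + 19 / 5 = 258 / 35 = 7.37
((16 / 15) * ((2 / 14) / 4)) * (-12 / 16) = -1 / 35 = -0.03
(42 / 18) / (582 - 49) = 7 / 1599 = 0.00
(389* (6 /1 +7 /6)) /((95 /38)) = 1115.13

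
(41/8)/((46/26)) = 533/184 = 2.90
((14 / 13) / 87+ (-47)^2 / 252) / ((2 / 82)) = 34192729 / 95004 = 359.91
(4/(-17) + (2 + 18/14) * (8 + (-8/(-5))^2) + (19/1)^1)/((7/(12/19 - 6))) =-50226/1225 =-41.00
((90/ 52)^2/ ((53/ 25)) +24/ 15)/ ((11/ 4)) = 539749/ 492635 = 1.10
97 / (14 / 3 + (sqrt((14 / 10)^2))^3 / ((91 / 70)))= 94575 / 6608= 14.31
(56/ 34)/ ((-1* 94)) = -14/ 799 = -0.02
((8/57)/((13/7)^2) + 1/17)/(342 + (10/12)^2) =195564/673439819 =0.00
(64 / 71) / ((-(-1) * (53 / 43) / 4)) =11008 / 3763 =2.93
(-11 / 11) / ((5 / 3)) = -3 / 5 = -0.60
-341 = -341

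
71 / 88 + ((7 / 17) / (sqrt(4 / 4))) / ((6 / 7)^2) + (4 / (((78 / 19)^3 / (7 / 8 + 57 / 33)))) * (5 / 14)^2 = 1.39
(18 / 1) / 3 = 6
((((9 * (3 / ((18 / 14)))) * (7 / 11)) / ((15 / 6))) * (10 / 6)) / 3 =98 / 33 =2.97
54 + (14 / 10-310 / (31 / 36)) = -304.60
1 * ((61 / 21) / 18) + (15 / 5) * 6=6865 / 378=18.16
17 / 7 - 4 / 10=71 / 35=2.03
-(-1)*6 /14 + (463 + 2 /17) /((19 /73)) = 4024072 /2261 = 1779.78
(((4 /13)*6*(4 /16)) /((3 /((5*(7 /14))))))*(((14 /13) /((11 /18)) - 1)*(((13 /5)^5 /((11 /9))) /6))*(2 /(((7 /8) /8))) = 45978816 /529375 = 86.85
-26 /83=-0.31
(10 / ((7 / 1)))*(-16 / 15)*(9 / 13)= -1.05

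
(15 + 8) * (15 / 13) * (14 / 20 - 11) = -7107 / 26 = -273.35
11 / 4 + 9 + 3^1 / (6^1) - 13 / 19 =879 / 76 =11.57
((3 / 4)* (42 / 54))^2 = 49 / 144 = 0.34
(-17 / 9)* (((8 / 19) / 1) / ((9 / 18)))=-272 / 171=-1.59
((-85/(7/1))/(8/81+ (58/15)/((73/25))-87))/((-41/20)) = -10052100/145226879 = -0.07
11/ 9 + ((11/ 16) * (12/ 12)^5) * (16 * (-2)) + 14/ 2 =-124/ 9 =-13.78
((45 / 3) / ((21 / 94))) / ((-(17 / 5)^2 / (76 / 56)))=-111625 / 14161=-7.88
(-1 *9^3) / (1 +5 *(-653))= 243 / 1088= 0.22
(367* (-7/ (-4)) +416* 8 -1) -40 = 15717/ 4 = 3929.25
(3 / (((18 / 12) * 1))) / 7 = 2 / 7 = 0.29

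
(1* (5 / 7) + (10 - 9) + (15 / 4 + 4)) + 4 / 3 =907 / 84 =10.80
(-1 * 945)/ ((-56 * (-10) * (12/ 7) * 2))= -63/ 128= -0.49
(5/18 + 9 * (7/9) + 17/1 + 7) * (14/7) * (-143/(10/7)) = -563563/90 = -6261.81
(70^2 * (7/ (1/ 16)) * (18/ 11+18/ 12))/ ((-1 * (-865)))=3786720/ 1903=1989.87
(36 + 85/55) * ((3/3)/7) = 59/11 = 5.36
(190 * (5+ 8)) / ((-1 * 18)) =-1235 / 9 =-137.22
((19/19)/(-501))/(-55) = 1/27555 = 0.00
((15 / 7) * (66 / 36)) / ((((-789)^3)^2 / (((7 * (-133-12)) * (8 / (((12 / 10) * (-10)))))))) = 7975 / 723741163026980283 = 0.00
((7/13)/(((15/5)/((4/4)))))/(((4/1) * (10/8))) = 7/195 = 0.04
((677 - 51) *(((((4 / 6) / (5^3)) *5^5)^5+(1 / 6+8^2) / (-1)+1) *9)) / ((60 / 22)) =2151769303343 / 810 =2656505312.77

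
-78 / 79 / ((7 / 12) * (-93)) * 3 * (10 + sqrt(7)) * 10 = 9360 * sqrt(7) / 17143 + 93600 / 17143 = 6.90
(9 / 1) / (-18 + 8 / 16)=-18 / 35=-0.51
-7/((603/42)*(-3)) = 98/603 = 0.16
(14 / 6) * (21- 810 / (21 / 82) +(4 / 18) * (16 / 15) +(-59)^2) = 320714 / 405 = 791.89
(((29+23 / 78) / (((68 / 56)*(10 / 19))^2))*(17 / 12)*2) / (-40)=-5.08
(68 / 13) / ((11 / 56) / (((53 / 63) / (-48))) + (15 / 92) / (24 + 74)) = -32493664 / 69611217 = -0.47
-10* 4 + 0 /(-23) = -40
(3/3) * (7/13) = 7/13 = 0.54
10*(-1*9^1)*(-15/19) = 1350/19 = 71.05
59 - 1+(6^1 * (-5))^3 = -26942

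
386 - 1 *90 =296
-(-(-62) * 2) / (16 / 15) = -465 / 4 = -116.25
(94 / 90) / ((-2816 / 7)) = -329 / 126720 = -0.00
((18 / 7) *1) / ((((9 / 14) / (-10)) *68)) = -10 / 17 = -0.59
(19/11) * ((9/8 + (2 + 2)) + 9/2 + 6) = 2375/88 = 26.99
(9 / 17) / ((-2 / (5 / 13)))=-0.10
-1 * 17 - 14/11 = -201/11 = -18.27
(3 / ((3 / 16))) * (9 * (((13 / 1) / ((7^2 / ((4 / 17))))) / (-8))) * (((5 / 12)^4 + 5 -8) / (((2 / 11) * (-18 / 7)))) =-8806369 / 1233792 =-7.14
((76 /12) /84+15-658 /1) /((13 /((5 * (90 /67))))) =-4050425 /12194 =-332.17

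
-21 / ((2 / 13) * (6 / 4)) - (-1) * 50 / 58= -90.14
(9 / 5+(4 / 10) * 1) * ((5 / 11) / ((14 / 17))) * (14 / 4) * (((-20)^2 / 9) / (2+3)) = 340 / 9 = 37.78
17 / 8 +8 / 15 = 319 / 120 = 2.66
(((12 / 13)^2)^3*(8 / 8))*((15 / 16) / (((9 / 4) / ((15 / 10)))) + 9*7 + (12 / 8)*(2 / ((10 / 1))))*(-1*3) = -2863185408 / 24134045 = -118.64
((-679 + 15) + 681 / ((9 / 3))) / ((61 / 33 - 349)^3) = 15704469 / 1503484706816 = 0.00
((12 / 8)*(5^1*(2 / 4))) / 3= 1.25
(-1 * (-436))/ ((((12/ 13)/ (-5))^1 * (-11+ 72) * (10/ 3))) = -1417/ 122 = -11.61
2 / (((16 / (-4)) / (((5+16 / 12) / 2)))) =-19 / 12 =-1.58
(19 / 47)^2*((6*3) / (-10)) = -3249 / 11045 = -0.29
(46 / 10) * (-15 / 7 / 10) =-69 / 70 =-0.99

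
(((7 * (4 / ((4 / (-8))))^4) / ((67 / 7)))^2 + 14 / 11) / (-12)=-221551557311 / 296274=-747792.78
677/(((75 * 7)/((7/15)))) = 677/1125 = 0.60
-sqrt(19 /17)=-sqrt(323) /17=-1.06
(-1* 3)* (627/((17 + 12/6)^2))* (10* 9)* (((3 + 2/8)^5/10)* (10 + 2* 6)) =-3639042693/9728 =-374079.22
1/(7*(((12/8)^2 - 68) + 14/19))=-76/34587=-0.00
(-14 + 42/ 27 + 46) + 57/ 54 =623/ 18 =34.61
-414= -414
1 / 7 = 0.14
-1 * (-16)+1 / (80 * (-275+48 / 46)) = 8065257 / 504080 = 16.00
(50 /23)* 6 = 300 /23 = 13.04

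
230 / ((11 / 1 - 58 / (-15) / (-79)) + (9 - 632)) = -136275 / 362639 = -0.38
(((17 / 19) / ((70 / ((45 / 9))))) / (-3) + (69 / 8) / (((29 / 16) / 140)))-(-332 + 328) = 15509435 / 23142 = 670.19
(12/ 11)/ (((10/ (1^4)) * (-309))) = -2/ 5665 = -0.00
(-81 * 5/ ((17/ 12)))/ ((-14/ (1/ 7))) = 2.92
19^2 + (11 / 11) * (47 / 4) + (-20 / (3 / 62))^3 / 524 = -134390.04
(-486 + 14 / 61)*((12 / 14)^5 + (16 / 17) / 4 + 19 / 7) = -28889510976 / 17428859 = -1657.57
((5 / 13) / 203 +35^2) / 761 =3232780 / 2008279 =1.61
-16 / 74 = -0.22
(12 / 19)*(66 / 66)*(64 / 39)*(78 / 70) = 768 / 665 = 1.15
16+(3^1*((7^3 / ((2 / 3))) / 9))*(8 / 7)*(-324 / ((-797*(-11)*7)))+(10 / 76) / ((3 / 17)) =15701995 / 999438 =15.71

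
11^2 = 121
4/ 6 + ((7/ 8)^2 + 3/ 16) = 311/ 192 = 1.62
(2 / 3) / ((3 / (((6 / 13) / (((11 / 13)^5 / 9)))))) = 342732 / 161051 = 2.13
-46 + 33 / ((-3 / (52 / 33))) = -190 / 3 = -63.33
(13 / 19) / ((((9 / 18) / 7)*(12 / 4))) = 3.19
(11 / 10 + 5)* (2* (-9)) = -549 / 5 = -109.80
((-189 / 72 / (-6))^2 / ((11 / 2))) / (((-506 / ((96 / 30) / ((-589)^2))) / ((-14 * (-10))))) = -343 / 3861924572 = -0.00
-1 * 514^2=-264196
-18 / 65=-0.28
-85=-85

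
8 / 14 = 4 / 7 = 0.57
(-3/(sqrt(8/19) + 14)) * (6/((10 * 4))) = -1197/37160 + 9 * sqrt(38)/37160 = -0.03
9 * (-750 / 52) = -3375 / 26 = -129.81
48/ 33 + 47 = 533/ 11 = 48.45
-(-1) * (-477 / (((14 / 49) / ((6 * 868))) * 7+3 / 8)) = -2484216 / 1955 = -1270.70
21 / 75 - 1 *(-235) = 5882 / 25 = 235.28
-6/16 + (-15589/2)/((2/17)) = -530029/8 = -66253.62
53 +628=681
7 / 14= 1 / 2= 0.50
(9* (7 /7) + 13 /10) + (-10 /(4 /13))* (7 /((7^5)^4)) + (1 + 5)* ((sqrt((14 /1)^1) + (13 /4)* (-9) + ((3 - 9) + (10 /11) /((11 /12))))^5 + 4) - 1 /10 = -240007852607569483369054191084045201709 /756884440077613605409000814080 + 1160875857369908703* sqrt(14) /27437936768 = -158793377.50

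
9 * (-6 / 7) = -54 / 7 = -7.71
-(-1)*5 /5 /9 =1 /9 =0.11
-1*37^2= -1369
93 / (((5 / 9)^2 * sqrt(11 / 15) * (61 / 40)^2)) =482112 * sqrt(165) / 40931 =151.30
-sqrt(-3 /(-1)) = -sqrt(3) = -1.73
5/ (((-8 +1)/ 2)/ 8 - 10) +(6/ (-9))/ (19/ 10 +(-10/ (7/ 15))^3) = -8097290300/ 16905484983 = -0.48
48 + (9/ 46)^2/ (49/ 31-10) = 2945193/ 61364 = 48.00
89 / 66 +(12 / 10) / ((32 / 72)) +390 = 65018 / 165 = 394.05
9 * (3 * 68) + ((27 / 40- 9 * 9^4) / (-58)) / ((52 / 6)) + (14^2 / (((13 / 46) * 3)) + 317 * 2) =510062837 / 180960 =2818.65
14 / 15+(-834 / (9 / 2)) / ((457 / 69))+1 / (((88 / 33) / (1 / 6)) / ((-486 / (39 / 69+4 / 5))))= -424453007 / 8609880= -49.30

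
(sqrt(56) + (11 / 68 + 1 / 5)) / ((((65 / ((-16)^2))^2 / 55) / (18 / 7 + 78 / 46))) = 15229108224 / 11563825 + 990511104 * sqrt(14) / 136045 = 28559.07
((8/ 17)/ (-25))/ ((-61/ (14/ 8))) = 14/ 25925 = 0.00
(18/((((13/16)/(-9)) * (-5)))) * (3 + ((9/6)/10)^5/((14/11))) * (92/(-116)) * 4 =-250392179799/659750000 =-379.53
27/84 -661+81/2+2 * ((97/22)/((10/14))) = -936063/1540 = -607.83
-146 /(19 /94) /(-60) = 3431 /285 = 12.04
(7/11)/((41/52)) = 364/451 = 0.81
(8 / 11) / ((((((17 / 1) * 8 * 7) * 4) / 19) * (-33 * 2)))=-0.00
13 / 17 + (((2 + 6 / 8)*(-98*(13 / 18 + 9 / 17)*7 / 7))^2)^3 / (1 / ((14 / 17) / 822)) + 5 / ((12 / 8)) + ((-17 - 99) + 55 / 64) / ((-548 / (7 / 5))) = 2708901909221266564683774740822987 / 1835562938962184663040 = 1475788082076.26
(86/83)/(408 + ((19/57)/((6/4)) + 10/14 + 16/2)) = 5418/2180161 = 0.00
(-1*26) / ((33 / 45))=-390 / 11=-35.45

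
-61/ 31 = -1.97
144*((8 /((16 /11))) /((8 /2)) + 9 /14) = 2034 /7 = 290.57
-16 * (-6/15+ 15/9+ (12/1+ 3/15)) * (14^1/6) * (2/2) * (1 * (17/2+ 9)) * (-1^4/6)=39592/27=1466.37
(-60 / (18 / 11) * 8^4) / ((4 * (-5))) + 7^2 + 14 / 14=22678 / 3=7559.33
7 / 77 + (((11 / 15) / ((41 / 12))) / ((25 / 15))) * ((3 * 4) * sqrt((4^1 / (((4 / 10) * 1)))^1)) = 1 / 11 + 1584 * sqrt(10) / 1025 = 4.98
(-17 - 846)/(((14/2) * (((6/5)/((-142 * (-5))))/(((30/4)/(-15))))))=1531825/42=36472.02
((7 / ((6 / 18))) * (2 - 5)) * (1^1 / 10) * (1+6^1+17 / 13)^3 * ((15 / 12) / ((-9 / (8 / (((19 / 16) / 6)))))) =846526464 / 41743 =20279.48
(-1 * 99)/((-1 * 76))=99/76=1.30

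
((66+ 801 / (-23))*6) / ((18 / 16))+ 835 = 23029 / 23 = 1001.26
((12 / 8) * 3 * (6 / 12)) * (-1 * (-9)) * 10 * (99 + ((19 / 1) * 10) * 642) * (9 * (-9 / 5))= -800960319 / 2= -400480159.50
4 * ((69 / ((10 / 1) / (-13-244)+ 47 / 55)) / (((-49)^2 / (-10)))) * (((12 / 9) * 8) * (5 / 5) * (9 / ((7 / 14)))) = -832268800 / 3075681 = -270.60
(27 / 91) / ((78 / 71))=639 / 2366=0.27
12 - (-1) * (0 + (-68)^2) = 4636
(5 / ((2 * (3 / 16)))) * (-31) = -413.33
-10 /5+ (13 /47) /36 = -3371 /1692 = -1.99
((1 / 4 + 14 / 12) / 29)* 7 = 119 / 348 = 0.34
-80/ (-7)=80/ 7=11.43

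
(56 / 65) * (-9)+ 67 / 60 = -5177 / 780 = -6.64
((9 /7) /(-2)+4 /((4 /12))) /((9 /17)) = 901 /42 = 21.45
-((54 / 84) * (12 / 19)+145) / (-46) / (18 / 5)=96695 / 110124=0.88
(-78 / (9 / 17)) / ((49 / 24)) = -3536 / 49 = -72.16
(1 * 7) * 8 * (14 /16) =49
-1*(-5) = 5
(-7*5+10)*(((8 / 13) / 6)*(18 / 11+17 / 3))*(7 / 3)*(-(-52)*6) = -1349600 / 99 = -13632.32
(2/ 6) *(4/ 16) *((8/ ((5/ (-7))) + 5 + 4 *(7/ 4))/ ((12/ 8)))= 2/ 45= 0.04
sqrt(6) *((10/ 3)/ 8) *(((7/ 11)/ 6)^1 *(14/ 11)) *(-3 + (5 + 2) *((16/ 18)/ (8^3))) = -421645 *sqrt(6)/ 2509056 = -0.41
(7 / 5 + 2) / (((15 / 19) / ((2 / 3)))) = 646 / 225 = 2.87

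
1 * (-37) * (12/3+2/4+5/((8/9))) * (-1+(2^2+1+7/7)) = -14985/8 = -1873.12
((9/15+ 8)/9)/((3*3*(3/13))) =559/1215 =0.46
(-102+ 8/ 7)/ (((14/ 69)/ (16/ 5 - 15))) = 1437063/ 245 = 5865.56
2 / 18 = 1 / 9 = 0.11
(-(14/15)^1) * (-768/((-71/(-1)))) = 3584/355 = 10.10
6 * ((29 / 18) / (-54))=-29 / 162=-0.18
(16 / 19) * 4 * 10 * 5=3200 / 19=168.42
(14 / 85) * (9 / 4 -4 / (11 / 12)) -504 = -943131 / 1870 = -504.35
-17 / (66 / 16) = -136 / 33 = -4.12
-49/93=-0.53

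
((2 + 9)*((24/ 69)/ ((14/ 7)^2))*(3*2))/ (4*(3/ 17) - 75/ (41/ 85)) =-30668/ 827103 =-0.04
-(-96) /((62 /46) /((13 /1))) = 925.94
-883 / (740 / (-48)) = 10596 / 185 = 57.28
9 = 9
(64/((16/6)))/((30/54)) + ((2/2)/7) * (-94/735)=44434/1029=43.18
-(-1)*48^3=110592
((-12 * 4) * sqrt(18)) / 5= -144 * sqrt(2) / 5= -40.73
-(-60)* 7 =420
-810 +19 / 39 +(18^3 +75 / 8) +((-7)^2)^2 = 2319053 / 312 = 7432.86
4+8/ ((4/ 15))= 34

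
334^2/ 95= 111556/ 95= 1174.27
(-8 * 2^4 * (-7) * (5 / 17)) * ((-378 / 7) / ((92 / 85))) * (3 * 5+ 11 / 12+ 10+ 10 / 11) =-89233200 / 253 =-352700.40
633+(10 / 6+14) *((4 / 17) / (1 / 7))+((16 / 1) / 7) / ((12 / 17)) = 78783 / 119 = 662.04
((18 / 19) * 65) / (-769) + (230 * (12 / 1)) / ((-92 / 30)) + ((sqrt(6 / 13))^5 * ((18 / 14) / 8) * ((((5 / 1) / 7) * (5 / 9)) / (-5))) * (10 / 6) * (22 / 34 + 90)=-13151070 / 14611 -115575 * sqrt(78) / 3660202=-900.36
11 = 11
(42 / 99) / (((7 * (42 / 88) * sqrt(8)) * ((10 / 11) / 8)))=88 * sqrt(2) / 315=0.40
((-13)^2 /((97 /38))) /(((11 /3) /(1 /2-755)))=-14536197 /1067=-13623.43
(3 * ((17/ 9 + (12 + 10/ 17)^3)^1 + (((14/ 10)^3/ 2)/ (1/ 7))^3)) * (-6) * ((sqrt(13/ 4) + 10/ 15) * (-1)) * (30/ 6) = 1991498586791617/ 11514843750 + 1991498586791617 * sqrt(13)/ 15353125000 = 640637.12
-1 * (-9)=9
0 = 0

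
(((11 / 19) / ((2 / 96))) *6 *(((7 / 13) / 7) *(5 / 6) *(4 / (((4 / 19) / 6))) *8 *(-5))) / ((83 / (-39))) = 1900800 / 83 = 22901.20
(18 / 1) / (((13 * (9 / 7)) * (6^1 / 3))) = 7 / 13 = 0.54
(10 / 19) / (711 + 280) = 10 / 18829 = 0.00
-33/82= -0.40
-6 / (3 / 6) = -12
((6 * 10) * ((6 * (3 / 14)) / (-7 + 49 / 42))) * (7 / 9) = -72 / 7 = -10.29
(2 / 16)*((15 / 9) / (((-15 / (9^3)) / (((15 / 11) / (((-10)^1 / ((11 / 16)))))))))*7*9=15309 / 256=59.80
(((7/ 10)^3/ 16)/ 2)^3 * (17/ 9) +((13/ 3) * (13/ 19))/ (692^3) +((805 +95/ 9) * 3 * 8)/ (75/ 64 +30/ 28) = 5653464211433028616166904793/ 647944641675264000000000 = 8725.23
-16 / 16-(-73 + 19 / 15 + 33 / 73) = 76958 / 1095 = 70.28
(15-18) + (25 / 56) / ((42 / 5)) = -6931 / 2352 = -2.95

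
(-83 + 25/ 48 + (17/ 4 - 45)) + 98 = -1211/ 48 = -25.23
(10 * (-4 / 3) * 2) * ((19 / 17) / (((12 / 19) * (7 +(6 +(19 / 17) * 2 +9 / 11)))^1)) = -2090 / 711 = -2.94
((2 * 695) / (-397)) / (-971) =1390 / 385487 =0.00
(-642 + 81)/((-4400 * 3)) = 17/400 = 0.04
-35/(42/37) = -185/6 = -30.83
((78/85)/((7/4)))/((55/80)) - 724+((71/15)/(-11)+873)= 2932142/19635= 149.33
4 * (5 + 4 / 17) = 356 / 17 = 20.94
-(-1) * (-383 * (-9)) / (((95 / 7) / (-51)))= -12953.46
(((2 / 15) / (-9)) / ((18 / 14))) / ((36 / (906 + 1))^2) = -5758543 / 787320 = -7.31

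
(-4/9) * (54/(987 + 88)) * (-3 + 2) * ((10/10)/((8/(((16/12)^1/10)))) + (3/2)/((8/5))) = 229/10750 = 0.02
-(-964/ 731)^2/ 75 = -929296/ 40077075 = -0.02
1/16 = 0.06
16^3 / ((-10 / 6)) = -12288 / 5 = -2457.60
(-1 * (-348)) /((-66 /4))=-232 /11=-21.09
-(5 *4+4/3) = -64/3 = -21.33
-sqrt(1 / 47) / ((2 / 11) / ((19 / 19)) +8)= -0.02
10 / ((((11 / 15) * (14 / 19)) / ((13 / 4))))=18525 / 308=60.15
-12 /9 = -4 /3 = -1.33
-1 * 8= -8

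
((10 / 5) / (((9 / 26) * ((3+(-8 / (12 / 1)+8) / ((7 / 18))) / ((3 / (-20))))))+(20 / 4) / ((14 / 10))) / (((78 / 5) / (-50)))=-1418450 / 125307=-11.32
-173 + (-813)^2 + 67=660863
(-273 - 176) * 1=-449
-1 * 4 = -4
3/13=0.23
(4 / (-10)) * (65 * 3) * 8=-624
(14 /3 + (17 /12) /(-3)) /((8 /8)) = 151 /36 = 4.19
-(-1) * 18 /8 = 9 /4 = 2.25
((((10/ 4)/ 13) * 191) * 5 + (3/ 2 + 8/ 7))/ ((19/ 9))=152577/ 1729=88.25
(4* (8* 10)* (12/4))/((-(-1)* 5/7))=1344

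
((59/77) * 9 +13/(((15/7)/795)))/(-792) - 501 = -15462443/30492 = -507.10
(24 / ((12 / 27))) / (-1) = -54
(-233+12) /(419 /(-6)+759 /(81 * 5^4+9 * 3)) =3731364 /1178813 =3.17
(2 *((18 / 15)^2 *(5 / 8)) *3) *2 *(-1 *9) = -486 / 5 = -97.20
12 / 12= 1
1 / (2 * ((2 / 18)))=9 / 2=4.50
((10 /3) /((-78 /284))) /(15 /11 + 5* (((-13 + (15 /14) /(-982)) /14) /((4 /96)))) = 37580158 /340833285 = 0.11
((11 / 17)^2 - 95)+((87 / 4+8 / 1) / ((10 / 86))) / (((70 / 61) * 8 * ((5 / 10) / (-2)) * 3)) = -45687599 / 346800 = -131.74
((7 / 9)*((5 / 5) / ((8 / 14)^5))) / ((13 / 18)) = 117649 / 6656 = 17.68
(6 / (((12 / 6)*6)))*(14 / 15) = 7 / 15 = 0.47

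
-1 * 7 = -7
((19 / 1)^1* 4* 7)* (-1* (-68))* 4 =144704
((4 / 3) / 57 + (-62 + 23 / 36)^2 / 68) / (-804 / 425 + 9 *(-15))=-0.40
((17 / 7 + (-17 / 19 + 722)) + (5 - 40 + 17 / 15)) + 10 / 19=1376936 / 1995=690.19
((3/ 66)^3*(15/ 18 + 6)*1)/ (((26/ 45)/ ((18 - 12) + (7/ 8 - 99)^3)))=-297496135095/ 283492352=-1049.40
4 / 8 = 1 / 2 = 0.50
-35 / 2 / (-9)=1.94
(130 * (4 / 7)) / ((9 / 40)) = 20800 / 63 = 330.16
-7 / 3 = -2.33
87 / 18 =29 / 6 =4.83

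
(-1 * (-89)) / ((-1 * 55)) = -1.62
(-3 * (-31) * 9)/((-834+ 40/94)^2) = 1848933/1534915684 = 0.00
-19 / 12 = -1.58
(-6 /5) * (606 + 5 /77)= -280002 /385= -727.28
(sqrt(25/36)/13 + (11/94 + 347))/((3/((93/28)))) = 19727873/51324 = 384.38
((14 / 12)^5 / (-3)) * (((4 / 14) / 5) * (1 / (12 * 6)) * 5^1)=-2401 / 839808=-0.00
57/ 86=0.66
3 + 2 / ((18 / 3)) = 3.33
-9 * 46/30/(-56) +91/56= 131/70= 1.87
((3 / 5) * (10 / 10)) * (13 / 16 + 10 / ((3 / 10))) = 20.49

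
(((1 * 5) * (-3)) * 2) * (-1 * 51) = 1530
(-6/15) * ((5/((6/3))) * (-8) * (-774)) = -6192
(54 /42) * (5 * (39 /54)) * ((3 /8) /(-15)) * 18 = -117 /56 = -2.09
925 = 925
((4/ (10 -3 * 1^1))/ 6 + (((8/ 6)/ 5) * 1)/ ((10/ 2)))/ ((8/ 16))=52/ 175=0.30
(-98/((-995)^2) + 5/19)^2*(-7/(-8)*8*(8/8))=171397147020183/353833969725625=0.48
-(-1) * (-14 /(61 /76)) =-1064 /61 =-17.44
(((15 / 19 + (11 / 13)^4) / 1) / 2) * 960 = 339165120 / 542659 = 625.01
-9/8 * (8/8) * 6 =-27/4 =-6.75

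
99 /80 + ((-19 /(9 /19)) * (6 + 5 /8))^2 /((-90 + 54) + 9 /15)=-9146114773 /4587840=-1993.56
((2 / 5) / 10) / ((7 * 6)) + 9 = 9451 / 1050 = 9.00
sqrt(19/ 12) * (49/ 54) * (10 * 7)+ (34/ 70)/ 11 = 17/ 385+ 1715 * sqrt(57)/ 162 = 79.97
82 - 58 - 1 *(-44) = 68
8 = 8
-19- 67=-86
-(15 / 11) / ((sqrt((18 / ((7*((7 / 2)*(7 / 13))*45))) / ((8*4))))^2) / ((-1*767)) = 205800 / 109681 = 1.88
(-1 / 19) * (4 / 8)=-1 / 38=-0.03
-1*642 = -642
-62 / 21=-2.95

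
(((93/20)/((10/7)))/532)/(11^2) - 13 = -23909507/1839200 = -13.00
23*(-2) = -46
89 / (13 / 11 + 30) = 979 / 343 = 2.85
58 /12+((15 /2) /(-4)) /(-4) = 509 /96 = 5.30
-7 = -7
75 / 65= 15 / 13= 1.15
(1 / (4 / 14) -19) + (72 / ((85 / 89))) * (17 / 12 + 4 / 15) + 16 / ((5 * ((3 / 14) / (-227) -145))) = 43627121249 / 391691050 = 111.38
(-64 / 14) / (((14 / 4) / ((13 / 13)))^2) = -128 / 343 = -0.37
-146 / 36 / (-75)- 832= -1123127 / 1350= -831.95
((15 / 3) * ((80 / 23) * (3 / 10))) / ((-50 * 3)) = -4 / 115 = -0.03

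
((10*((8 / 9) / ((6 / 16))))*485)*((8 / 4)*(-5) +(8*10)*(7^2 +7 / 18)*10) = 110350304000 / 243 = 454116477.37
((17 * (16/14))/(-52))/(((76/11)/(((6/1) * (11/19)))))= -6171/32851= -0.19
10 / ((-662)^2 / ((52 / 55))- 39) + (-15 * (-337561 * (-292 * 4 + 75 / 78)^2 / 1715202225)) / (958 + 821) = 468161384334288695443 / 207142331478832369620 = 2.26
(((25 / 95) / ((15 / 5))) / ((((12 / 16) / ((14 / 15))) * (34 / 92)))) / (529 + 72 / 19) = 0.00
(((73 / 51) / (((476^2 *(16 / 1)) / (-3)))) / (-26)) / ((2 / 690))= 25185 / 1602345472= 0.00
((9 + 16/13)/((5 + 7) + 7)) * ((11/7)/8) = 11/104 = 0.11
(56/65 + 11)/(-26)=-771/1690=-0.46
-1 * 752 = -752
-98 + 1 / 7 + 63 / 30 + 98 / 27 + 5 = -164671 / 1890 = -87.13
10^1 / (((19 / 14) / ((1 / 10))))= 0.74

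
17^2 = 289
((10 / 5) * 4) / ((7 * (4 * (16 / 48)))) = 6 / 7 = 0.86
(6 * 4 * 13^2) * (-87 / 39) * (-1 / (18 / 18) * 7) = 63336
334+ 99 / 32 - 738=-12829 / 32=-400.91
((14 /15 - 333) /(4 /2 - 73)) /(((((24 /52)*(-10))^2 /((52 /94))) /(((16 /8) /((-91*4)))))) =-841789 /1261386000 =-0.00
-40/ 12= -10/ 3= -3.33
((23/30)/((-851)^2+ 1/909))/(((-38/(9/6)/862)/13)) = -0.00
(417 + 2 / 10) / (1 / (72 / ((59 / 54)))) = 8110368 / 295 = 27492.77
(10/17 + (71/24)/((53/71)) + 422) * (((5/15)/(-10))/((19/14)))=-12913243/1232568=-10.48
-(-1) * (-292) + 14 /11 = -3198 /11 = -290.73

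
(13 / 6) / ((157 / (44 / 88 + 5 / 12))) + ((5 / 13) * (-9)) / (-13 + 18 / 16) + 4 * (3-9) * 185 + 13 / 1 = -12359724367 / 2792088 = -4426.70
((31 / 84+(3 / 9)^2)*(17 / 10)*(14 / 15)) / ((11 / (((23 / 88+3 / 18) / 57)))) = 1921 / 3693600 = 0.00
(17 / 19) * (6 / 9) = 34 / 57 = 0.60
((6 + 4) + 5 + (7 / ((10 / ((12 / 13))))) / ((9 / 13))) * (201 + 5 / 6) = 289429 / 90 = 3215.88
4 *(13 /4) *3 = 39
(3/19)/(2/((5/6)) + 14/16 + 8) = 120/8569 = 0.01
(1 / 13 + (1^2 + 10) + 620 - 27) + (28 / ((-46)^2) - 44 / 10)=20620346 / 34385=599.69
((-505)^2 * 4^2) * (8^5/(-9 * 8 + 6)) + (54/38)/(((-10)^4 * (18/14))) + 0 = -12702121983999307/6270000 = -2025856775.76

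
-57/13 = -4.38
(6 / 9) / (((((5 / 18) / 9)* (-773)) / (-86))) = 9288 / 3865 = 2.40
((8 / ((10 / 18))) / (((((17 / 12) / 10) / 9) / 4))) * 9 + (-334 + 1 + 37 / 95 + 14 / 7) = 52653904 / 1615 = 32603.04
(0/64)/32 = 0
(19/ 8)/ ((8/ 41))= 779/ 64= 12.17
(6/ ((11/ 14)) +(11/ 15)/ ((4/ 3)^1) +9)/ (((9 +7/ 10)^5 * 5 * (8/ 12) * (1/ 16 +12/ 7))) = 3192000/ 94460742827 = 0.00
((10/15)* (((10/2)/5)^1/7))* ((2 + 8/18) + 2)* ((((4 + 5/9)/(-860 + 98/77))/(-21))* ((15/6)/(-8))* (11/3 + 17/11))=-0.00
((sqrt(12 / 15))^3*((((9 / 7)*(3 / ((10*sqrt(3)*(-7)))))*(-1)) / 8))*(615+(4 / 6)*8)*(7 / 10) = 5583*sqrt(15) / 17500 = 1.24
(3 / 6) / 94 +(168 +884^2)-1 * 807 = 146793597 / 188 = 780817.01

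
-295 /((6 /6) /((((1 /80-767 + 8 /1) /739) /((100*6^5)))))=0.00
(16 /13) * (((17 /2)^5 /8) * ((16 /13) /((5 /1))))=1419857 /845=1680.30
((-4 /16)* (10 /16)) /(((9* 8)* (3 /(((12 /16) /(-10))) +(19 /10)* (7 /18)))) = 0.00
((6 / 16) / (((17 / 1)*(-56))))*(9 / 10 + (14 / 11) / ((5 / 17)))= -345 / 167552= -0.00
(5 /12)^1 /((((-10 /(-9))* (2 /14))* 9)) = 7 /24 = 0.29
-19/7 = -2.71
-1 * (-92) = 92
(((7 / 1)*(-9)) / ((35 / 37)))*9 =-2997 / 5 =-599.40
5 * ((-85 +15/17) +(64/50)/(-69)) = -2467294/5865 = -420.68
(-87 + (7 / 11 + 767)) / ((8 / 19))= 142253 / 88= 1616.51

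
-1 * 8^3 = -512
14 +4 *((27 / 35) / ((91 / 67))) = 51826 / 3185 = 16.27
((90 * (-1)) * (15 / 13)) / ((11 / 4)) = -5400 / 143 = -37.76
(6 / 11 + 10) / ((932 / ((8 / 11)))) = 232 / 28193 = 0.01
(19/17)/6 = 0.19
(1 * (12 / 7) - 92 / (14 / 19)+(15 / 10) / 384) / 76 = -1.62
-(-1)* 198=198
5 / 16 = 0.31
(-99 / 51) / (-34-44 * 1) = 11 / 442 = 0.02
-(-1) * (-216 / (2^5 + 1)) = -72 / 11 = -6.55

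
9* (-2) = -18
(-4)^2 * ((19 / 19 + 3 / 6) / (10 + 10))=6 / 5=1.20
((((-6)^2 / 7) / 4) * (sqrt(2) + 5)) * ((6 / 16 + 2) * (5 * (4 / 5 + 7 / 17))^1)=17613 * sqrt(2) / 952 + 88065 / 952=118.67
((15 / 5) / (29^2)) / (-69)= -1 / 19343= -0.00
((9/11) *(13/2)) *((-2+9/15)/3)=-273/110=-2.48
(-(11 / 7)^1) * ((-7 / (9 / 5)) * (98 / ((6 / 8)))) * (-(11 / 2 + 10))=-334180 / 27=-12377.04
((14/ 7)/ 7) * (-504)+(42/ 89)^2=-1138860/ 7921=-143.78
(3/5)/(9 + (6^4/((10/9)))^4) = 125/385610460477267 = 0.00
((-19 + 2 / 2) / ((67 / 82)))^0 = 1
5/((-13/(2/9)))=-10/117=-0.09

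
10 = 10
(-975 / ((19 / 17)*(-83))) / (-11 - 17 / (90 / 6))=-19125 / 22078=-0.87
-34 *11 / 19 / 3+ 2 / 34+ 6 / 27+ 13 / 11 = -5.10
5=5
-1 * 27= -27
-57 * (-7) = 399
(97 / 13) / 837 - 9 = -97832 / 10881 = -8.99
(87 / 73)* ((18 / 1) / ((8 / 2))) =783 / 146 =5.36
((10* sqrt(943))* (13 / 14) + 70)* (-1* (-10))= 700 + 650* sqrt(943) / 7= 3551.49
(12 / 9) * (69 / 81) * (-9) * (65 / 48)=-1495 / 108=-13.84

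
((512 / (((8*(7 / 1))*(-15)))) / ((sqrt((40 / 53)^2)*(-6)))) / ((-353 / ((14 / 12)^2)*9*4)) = -371 / 25733700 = -0.00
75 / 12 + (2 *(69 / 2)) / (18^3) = 12173 / 1944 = 6.26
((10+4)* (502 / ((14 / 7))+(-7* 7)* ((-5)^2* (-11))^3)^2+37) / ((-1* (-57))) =4846132876708012767 / 19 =255059625089895408.79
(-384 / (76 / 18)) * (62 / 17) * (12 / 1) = -1285632 / 323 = -3980.28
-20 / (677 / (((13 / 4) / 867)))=-65 / 586959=-0.00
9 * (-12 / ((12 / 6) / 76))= -4104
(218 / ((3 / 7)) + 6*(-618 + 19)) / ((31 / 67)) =-620152 / 93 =-6668.30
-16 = -16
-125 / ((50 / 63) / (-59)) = 18585 / 2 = 9292.50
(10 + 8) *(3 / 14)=27 / 7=3.86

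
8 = 8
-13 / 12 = -1.08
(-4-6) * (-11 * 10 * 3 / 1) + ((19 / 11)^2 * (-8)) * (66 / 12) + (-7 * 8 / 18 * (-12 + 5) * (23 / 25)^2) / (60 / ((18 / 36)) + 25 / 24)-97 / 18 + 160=170682017611 / 51356250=3323.49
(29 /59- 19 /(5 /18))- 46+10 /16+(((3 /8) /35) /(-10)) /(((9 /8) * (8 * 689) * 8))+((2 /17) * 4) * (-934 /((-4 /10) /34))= 101748613577461 /2731747200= 37246.72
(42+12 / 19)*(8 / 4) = 1620 / 19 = 85.26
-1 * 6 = -6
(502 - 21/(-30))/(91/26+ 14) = 5027/175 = 28.73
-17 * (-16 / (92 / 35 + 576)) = 2380 / 5063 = 0.47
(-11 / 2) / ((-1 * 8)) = 0.69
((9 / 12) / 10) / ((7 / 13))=39 / 280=0.14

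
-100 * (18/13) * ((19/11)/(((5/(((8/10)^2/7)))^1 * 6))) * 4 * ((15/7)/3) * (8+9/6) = -138624/7007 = -19.78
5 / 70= 1 / 14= 0.07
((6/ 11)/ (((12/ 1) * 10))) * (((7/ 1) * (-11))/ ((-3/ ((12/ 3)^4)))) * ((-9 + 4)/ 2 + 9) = 2912/ 15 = 194.13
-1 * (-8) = 8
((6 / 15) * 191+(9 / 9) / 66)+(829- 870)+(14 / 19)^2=4283687 / 119130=35.96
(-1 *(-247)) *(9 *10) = 22230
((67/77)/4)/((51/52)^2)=0.23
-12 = -12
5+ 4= 9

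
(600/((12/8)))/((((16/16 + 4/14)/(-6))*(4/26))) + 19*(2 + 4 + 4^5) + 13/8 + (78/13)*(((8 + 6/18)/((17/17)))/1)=7488.29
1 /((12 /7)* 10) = 7 /120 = 0.06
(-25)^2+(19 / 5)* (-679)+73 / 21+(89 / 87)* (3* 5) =-5896274 / 3045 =-1936.38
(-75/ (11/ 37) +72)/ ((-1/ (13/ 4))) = 25779/ 44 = 585.89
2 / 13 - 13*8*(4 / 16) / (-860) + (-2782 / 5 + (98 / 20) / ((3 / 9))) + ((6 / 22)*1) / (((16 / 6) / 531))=-119833951 / 245960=-487.21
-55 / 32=-1.72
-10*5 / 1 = -50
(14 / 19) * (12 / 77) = 24 / 209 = 0.11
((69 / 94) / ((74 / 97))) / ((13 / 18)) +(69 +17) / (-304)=1.05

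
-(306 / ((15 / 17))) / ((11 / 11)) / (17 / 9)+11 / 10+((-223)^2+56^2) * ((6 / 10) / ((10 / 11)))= 173542 / 5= 34708.40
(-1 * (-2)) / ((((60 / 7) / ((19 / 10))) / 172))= 5719 / 75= 76.25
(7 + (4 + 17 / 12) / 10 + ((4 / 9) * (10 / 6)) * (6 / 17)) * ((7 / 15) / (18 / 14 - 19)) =-467999 / 2276640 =-0.21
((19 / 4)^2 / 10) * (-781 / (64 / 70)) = -1973587 / 1024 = -1927.33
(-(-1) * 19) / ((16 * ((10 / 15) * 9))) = 19 / 96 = 0.20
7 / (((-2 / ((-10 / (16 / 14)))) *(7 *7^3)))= 5 / 392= 0.01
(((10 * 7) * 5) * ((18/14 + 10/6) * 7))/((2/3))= 10850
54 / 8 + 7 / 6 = 95 / 12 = 7.92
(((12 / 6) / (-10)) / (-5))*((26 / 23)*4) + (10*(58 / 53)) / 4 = 88887 / 30475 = 2.92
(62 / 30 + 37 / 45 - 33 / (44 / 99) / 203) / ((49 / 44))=202829 / 89523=2.27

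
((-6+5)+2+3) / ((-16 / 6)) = -3 / 2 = -1.50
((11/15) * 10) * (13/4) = 143/6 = 23.83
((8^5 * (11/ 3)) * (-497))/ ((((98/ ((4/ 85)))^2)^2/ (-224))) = 13103005696/ 18424053991875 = 0.00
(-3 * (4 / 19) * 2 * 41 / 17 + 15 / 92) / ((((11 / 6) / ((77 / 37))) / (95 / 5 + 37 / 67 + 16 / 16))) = -145746783 / 2166646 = -67.27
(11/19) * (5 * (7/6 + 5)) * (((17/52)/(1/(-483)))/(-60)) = 1113959/23712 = 46.98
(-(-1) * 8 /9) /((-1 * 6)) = -4 /27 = -0.15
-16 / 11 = -1.45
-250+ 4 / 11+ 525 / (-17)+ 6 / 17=-52391 / 187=-280.17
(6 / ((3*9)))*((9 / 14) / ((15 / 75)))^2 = 225 / 98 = 2.30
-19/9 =-2.11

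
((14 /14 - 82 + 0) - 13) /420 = -47 /210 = -0.22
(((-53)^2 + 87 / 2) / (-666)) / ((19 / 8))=-11410 / 6327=-1.80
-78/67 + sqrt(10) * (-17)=-17 * sqrt(10)- 78/67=-54.92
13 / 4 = 3.25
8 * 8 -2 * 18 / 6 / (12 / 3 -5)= 70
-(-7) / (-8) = -7 / 8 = -0.88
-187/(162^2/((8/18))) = -187/59049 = -0.00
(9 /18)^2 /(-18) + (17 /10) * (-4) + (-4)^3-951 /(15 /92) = -2125301 /360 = -5903.61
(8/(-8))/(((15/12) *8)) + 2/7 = 13/70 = 0.19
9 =9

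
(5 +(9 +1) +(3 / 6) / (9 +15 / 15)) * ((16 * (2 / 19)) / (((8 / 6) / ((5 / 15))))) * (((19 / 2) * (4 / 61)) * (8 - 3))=19.74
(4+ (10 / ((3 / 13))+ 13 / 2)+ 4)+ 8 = 395 / 6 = 65.83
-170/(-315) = 34/63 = 0.54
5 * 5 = 25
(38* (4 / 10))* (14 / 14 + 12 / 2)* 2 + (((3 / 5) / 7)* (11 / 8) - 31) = 50937 / 280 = 181.92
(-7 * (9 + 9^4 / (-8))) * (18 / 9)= 45423 / 4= 11355.75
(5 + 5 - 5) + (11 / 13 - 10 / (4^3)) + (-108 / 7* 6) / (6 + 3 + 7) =-279 / 2912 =-0.10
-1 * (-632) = 632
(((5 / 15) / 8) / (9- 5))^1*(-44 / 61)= -11 / 1464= -0.01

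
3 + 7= 10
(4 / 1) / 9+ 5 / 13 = 0.83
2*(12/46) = 12/23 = 0.52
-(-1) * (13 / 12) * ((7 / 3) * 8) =182 / 9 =20.22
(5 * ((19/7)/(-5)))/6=-19/42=-0.45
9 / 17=0.53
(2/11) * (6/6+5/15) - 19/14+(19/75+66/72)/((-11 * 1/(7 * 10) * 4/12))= -27086/1155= -23.45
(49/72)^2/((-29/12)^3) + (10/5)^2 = 3.97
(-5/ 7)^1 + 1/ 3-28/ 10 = -334/ 105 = -3.18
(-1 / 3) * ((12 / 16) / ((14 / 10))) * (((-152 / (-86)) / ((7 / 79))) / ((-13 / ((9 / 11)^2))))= 607905 / 3314311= 0.18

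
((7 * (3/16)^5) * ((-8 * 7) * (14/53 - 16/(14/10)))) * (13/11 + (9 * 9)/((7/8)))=3632983407/38207488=95.09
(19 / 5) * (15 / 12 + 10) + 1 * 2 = 179 / 4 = 44.75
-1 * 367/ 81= -367/ 81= -4.53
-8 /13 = -0.62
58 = 58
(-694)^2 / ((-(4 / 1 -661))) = 481636 / 657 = 733.08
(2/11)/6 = 1/33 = 0.03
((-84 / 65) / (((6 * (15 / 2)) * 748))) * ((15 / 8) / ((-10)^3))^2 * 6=-63 / 77792000000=-0.00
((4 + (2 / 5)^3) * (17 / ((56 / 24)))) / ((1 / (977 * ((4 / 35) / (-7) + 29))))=179741335716 / 214375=838443.55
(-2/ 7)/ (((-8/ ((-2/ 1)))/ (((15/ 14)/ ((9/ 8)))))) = -10/ 147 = -0.07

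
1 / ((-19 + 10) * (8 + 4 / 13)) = -13 / 972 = -0.01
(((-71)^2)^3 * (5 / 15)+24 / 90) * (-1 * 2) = -427000946406 / 5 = -85400189281.20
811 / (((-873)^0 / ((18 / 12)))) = 2433 / 2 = 1216.50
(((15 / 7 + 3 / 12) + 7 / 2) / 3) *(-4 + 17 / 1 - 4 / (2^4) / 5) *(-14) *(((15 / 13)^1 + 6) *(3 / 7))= -113553 / 104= -1091.86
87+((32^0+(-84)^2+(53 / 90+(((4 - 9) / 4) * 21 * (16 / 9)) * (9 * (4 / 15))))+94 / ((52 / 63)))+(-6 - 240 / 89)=371628353 / 52065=7137.78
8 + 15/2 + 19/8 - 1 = 135/8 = 16.88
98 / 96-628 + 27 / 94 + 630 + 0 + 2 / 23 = 176161 / 51888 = 3.40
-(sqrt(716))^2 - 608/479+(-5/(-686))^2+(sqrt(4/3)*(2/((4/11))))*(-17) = -161683596937/225415484 - 187*sqrt(3)/3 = -825.23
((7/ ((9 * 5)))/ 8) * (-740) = -259/ 18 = -14.39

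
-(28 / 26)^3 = -2744 / 2197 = -1.25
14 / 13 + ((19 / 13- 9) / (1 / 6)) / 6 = -84 / 13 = -6.46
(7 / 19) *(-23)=-161 / 19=-8.47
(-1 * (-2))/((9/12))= 8/3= 2.67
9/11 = 0.82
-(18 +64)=-82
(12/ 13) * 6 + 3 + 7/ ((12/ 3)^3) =7195/ 832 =8.65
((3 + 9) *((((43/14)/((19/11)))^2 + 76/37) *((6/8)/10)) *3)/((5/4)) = 368696583/32724650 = 11.27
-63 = -63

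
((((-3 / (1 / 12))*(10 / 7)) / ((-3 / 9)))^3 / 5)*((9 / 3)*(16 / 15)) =806215680 / 343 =2350483.03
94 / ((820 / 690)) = 3243 / 41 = 79.10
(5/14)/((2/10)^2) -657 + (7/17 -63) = -169137/238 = -710.66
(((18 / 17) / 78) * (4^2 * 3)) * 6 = 864 / 221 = 3.91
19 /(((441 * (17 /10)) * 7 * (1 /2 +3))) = 380 /367353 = 0.00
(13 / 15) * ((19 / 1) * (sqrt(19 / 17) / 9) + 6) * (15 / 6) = 247 * sqrt(323) / 918 + 13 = 17.84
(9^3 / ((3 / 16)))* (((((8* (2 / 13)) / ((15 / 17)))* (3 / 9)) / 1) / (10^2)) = 29376 / 1625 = 18.08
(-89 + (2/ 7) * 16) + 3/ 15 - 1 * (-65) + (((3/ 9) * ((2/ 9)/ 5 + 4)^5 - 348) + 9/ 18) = -46548888077/ 7750181250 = -6.01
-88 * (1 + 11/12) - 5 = -521/3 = -173.67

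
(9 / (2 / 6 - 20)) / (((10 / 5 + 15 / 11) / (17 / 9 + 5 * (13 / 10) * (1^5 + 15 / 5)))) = -8283 / 2183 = -3.79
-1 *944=-944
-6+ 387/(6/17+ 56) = 831/958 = 0.87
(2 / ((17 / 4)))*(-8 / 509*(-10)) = 640 / 8653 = 0.07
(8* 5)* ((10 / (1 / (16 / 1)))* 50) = 320000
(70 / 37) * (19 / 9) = 1330 / 333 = 3.99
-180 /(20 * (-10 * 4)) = 9 /40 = 0.22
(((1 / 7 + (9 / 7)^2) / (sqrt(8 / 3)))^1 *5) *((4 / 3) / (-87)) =-440 *sqrt(6) / 12789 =-0.08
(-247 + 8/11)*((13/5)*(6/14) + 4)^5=-71117440799913/82534375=-861670.56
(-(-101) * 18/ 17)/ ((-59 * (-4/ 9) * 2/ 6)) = 24543/ 2006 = 12.23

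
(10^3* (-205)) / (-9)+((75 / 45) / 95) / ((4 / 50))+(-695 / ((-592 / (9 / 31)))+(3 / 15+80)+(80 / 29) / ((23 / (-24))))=239204366836139 / 10465870320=22855.66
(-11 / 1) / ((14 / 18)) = -99 / 7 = -14.14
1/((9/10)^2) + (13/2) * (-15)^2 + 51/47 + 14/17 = 189709925/129438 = 1465.64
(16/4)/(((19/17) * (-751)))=-68/14269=-0.00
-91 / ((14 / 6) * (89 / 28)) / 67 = -1092 / 5963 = -0.18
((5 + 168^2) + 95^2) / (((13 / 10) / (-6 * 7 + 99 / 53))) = -792392580 / 689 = -1150061.80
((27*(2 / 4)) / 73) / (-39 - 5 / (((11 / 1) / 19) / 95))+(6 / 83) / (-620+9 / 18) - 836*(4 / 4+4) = -197775692588479 / 47314755236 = -4180.00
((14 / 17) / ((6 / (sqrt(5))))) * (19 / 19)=7 * sqrt(5) / 51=0.31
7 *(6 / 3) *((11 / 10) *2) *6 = 924 / 5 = 184.80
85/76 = 1.12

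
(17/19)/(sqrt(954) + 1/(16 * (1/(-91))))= 1456/263701 + 768 * sqrt(106)/263701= 0.04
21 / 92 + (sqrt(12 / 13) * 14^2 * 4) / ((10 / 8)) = 21 / 92 + 6272 * sqrt(39) / 65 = 602.82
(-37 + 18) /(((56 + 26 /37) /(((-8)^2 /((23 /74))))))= -1664704 /24127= -69.00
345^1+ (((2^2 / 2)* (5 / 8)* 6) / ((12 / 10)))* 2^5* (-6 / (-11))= 4995 / 11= 454.09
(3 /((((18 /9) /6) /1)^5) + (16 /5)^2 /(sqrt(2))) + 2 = 128*sqrt(2) /25 + 731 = 738.24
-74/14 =-37/7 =-5.29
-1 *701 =-701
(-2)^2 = 4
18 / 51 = 6 / 17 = 0.35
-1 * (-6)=6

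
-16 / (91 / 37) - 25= -2867 / 91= -31.51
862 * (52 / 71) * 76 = 3406624 / 71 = 47980.62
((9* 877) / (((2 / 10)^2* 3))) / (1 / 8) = 526200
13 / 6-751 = -748.83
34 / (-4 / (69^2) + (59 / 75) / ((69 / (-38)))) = -674475 / 8611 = -78.33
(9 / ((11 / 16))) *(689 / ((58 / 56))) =2778048 / 319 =8708.61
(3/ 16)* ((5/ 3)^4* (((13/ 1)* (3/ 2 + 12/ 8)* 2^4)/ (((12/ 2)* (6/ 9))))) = 8125/ 36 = 225.69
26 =26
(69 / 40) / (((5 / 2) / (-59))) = -4071 / 100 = -40.71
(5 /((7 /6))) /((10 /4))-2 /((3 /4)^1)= -20 /21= -0.95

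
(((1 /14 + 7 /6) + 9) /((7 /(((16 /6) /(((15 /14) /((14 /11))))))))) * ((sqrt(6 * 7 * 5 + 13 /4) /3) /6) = 344 * sqrt(853) /2673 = 3.76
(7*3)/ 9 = 7/ 3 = 2.33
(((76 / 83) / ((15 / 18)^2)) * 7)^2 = 366799104 / 4305625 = 85.19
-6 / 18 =-1 / 3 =-0.33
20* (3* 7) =420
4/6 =2/3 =0.67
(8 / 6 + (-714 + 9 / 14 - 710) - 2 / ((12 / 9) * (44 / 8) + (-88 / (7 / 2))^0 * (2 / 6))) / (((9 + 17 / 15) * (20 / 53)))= -72818131 / 195776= -371.95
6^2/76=9/19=0.47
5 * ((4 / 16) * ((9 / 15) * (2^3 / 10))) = 3 / 5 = 0.60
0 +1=1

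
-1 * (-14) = 14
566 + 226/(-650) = 183837/325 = 565.65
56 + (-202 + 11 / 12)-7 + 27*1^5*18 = 4007 / 12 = 333.92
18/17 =1.06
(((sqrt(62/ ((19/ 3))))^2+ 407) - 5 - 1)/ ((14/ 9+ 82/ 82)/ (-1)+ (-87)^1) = -70245/ 15314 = -4.59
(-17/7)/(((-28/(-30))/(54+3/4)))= -55845/392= -142.46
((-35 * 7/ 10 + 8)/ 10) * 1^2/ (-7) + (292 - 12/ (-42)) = 40953/ 140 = 292.52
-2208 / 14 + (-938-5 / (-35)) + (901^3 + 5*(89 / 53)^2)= 14382139934777 / 19663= 731431619.53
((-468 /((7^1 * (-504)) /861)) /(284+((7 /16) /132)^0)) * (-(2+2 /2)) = -1599 /1330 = -1.20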